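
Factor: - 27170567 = - 23^1*1181329^1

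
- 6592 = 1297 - 7889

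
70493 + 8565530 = 8636023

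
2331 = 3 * 777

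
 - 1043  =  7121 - 8164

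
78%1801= 78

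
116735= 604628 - 487893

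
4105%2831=1274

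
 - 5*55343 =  - 276715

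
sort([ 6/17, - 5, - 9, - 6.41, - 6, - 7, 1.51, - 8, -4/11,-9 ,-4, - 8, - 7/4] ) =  [ - 9,- 9,  -  8, - 8, - 7, - 6.41 ,-6,-5 , - 4, - 7/4,- 4/11 , 6/17, 1.51 ] 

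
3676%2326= 1350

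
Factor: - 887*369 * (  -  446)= 2^1 *3^2*41^1*223^1*887^1=145977138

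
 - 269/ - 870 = 269/870 = 0.31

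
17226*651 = 11214126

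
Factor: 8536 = 2^3*11^1 * 97^1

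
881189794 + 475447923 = 1356637717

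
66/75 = 22/25 = 0.88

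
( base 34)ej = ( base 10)495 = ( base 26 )j1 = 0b111101111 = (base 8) 757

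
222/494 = 111/247  =  0.45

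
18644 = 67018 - 48374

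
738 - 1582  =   - 844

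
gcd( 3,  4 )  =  1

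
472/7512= 59/939 = 0.06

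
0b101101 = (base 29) 1g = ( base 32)1D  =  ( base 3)1200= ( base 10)45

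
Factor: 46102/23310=3^( - 2)*5^(-1)*89^1   =  89/45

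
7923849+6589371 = 14513220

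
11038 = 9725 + 1313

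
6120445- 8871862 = -2751417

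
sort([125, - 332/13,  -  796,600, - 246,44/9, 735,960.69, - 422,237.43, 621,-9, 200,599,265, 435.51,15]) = [-796,- 422, - 246,-332/13, - 9, 44/9,15,125, 200,237.43, 265,435.51,599,600,621,735, 960.69 ]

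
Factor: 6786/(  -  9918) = -13^1 *19^(-1) = -13/19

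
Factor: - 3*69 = -207 = -3^2*23^1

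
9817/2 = 9817/2  =  4908.50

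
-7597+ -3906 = -11503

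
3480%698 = 688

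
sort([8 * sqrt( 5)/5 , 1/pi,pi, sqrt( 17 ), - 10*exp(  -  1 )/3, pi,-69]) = [-69, - 10*exp( - 1)/3,1/pi,pi, pi, 8*sqrt(5 )/5, sqrt( 17)] 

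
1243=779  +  464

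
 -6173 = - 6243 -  - 70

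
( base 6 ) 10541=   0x5DD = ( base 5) 22001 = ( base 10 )1501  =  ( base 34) 1A5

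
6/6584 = 3/3292 = 0.00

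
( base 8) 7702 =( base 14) 1682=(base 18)c82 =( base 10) 4034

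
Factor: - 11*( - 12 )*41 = 5412=2^2*3^1*  11^1*41^1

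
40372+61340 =101712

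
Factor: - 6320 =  - 2^4*5^1*79^1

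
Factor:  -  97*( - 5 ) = 485 = 5^1*97^1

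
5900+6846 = 12746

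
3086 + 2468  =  5554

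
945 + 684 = 1629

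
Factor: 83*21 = 3^1*7^1*83^1= 1743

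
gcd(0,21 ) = 21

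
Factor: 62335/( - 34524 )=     -  65/36 = - 2^ ( - 2 )*3^( - 2) * 5^1*13^1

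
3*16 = 48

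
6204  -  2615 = 3589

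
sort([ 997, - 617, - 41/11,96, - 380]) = [ - 617, - 380,-41/11, 96,997 ] 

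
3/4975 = 3/4975 = 0.00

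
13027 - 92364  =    -  79337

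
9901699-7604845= 2296854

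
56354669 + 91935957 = 148290626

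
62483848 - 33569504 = 28914344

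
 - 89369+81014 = -8355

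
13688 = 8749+4939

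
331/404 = 331/404= 0.82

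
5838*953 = 5563614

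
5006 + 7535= 12541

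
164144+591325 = 755469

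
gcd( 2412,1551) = 3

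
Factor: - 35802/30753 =  -  78/67 = - 2^1*3^1*13^1*67^( - 1)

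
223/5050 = 223/5050 =0.04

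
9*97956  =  881604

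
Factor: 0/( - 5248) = 0 = 0^1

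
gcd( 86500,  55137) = 1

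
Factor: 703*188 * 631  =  83395484 = 2^2*19^1*37^1 * 47^1*631^1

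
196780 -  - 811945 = 1008725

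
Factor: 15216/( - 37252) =  -  3804/9313  =  - 2^2 *3^1*67^( - 1)*139^(-1)*317^1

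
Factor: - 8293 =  - 8293^1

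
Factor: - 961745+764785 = -196960 = -  2^5*5^1*1231^1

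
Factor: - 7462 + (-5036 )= -12498 = - 2^1* 3^1 *2083^1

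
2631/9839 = 2631/9839 = 0.27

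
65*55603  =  3614195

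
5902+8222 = 14124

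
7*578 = 4046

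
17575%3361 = 770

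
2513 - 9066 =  - 6553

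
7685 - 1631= 6054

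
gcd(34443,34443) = 34443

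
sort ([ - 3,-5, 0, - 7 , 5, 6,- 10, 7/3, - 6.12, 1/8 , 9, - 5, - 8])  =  [-10, - 8,  -  7,-6.12, - 5,- 5, - 3 , 0, 1/8, 7/3 , 5, 6 , 9]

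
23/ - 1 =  - 23 + 0/1 = - 23.00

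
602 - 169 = 433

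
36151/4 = 9037 + 3/4 =9037.75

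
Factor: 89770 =2^1*5^1*47^1 * 191^1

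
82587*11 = 908457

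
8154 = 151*54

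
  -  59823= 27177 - 87000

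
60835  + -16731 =44104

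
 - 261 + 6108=5847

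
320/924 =80/231 = 0.35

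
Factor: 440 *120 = 52800 = 2^6*3^1 *5^2*11^1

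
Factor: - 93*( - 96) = 2^5*3^2 *31^1 = 8928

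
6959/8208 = 6959/8208 = 0.85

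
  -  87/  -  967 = 87/967 = 0.09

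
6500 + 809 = 7309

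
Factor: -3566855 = -5^1* 17^1 *29^1 * 1447^1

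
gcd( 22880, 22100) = 260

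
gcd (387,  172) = 43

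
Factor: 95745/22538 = 2^( - 1)*3^1*5^1*13^1*59^( - 1 )*191^(-1)*491^1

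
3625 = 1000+2625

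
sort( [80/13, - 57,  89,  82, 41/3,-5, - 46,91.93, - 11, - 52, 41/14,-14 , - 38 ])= [ - 57,-52,  -  46, - 38,-14,-11, - 5, 41/14, 80/13,41/3, 82, 89,91.93 ] 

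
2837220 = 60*47287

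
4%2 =0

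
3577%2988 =589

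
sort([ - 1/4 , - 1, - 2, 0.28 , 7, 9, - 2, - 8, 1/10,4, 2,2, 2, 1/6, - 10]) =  [ - 10, - 8, - 2, - 2,- 1,  -  1/4,  1/10,1/6,0.28, 2,2,2,  4,  7, 9 ]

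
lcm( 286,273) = 6006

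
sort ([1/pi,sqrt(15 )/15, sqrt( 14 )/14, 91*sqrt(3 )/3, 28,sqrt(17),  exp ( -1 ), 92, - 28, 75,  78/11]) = [ - 28,sqrt( 15 )/15, sqrt(14) /14, 1/pi, exp(-1), sqrt( 17), 78/11,28,91*sqrt(3)/3,75,92 ]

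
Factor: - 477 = -3^2 * 53^1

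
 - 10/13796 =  - 1 + 6893/6898 = -0.00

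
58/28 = 2 + 1/14 = 2.07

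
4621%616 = 309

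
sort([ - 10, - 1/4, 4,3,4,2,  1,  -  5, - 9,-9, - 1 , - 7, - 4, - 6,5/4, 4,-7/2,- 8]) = [ - 10, - 9, - 9, - 8, - 7, - 6, - 5, - 4, - 7/2, - 1, - 1/4, 1 , 5/4, 2  ,  3, 4, 4,  4 ] 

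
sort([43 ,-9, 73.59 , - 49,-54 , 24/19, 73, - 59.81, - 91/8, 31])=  [-59.81, - 54, - 49 , - 91/8,-9, 24/19,31,  43,73,73.59] 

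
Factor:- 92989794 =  - 2^1*3^1*79^1*196181^1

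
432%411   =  21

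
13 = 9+4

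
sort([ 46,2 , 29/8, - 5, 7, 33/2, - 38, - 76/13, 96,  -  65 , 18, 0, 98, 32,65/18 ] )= [ - 65, - 38, - 76/13, - 5, 0,2,  65/18 , 29/8, 7  ,  33/2, 18, 32,  46, 96, 98]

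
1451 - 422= 1029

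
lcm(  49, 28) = 196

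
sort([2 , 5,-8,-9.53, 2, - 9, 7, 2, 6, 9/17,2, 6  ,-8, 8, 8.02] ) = [  -  9.53, - 9,-8, - 8, 9/17, 2 , 2,2 , 2, 5,  6, 6,  7,8,  8.02] 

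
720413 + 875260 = 1595673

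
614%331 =283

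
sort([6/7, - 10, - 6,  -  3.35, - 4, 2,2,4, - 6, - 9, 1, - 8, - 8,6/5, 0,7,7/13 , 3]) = [ - 10, - 9, - 8, - 8, - 6, - 6, - 4, -3.35 , 0, 7/13, 6/7, 1, 6/5,  2, 2, 3,4,7 ]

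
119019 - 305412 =- 186393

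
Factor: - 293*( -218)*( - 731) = - 46691894 = - 2^1 *17^1*43^1*109^1*293^1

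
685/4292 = 685/4292 = 0.16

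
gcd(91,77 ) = 7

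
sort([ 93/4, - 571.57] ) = [ - 571.57, 93/4]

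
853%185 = 113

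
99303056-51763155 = 47539901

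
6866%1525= 766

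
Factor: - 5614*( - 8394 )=47123916 = 2^2*3^1*7^1*401^1  *  1399^1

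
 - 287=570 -857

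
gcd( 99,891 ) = 99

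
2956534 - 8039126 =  - 5082592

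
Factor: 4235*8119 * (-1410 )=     -  48481390650 = - 2^1*3^1*5^2 *7^1*11^2*23^1*47^1 * 353^1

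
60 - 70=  - 10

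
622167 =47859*13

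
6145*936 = 5751720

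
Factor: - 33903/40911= -11301/13637 = - 3^1*13^(-1)*1049^ ( - 1)*3767^1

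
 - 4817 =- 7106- - 2289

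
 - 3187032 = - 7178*444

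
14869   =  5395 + 9474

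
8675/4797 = 1+3878/4797 = 1.81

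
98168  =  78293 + 19875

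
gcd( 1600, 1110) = 10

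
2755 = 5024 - 2269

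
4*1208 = 4832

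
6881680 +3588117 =10469797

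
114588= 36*3183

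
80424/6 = 13404 = 13404.00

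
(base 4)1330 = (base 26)4K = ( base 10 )124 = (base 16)7C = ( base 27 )4G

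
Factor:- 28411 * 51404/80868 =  - 365109761/20217 = - 3^( - 1 ) * 23^( - 1)*71^1*181^1*293^( - 1 ) * 28411^1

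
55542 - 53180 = 2362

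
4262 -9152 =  - 4890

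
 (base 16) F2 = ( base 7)464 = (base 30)82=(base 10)242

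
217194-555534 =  - 338340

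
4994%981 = 89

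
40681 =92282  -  51601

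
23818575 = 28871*825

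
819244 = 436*1879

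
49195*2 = 98390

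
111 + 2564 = 2675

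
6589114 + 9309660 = 15898774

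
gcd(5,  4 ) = 1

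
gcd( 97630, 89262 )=2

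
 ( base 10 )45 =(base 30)1f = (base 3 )1200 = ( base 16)2D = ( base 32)1d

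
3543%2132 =1411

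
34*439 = 14926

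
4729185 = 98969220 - 94240035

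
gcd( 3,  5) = 1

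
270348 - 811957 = -541609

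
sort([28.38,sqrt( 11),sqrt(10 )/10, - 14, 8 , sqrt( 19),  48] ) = [ - 14, sqrt(10 ) /10, sqrt(11),  sqrt( 19),8, 28.38, 48 ]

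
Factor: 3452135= 5^1*690427^1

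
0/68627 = 0 = 0.00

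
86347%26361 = 7264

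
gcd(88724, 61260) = 4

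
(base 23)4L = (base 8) 161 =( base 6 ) 305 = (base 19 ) 5i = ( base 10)113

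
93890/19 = 93890/19 = 4941.58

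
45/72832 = 45/72832 = 0.00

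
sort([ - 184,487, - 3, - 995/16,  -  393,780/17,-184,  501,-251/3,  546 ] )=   [- 393, - 184, - 184, - 251/3, - 995/16,-3, 780/17, 487,501, 546]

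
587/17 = 34+ 9/17 = 34.53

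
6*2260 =13560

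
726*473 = 343398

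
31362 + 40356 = 71718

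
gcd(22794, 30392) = 7598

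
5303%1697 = 212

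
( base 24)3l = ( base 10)93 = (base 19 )4h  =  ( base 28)39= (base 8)135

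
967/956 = 967/956 = 1.01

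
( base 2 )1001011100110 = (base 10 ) 4838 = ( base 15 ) 1678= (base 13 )2282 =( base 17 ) gca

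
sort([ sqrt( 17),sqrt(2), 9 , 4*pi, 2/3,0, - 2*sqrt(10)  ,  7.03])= [ - 2*sqrt(10),0, 2/3, sqrt( 2 ),sqrt(17 ),7.03,9, 4*pi]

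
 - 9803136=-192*51058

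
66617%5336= 2585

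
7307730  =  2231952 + 5075778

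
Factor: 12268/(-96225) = - 2^2*3^(  -  1 )*5^( - 2 )*1283^(-1)*3067^1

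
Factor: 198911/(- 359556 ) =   -  2^(-2)*3^( - 1) *19^1*29^1*83^( - 1 ) =- 551/996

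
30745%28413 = 2332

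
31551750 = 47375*666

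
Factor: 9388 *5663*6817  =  362420651348 = 2^2*7^1*17^1* 401^1*809^1*2347^1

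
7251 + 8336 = 15587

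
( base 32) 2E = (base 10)78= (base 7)141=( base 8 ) 116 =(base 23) 39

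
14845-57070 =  - 42225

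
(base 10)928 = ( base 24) 1eg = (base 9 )1241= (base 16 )3A0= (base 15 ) 41D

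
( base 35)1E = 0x31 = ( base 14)37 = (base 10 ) 49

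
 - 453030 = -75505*6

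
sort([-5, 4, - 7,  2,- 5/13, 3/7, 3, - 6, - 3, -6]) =[ - 7,-6, - 6,  -  5, - 3,  -  5/13,3/7,  2,3,  4]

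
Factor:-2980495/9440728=-2^( - 3)*5^1*7^1*11^ ( - 1)*31^1*41^1*67^1*71^(-1 )*1511^( - 1)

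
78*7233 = 564174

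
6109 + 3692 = 9801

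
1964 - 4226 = - 2262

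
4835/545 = 967/109 = 8.87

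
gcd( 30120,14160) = 120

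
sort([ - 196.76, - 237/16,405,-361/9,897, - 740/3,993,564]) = [ - 740/3, - 196.76, - 361/9, - 237/16, 405,564,897,993] 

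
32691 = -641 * ( - 51) 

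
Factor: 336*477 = 160272 = 2^4* 3^3 *7^1*53^1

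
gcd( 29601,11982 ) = 3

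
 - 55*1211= - 66605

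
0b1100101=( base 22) 4d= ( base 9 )122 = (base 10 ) 101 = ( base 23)49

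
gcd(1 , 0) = 1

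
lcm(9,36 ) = 36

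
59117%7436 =7065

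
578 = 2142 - 1564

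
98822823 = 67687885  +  31134938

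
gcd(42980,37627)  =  1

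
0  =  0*218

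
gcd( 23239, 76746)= 1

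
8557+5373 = 13930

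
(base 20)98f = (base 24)6d7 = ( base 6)25251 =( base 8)7277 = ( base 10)3775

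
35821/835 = 35821/835  =  42.90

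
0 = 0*170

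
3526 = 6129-2603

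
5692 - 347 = 5345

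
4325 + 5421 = 9746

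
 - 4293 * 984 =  - 4224312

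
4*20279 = 81116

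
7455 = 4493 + 2962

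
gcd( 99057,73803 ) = 3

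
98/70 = 7/5 = 1.40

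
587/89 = 587/89 = 6.60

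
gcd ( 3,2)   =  1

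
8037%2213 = 1398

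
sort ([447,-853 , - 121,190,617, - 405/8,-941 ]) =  [ - 941, - 853,-121, - 405/8,  190,447, 617 ] 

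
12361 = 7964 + 4397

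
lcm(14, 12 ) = 84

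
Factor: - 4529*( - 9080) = 2^3 * 5^1*7^1*227^1*647^1 = 41123320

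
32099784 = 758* 42348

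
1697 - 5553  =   - 3856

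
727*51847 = 37692769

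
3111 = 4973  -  1862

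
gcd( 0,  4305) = 4305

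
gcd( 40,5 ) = 5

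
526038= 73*7206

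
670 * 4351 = 2915170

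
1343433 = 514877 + 828556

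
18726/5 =18726/5= 3745.20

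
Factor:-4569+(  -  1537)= - 2^1*43^1*71^1= - 6106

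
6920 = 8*865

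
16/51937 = 16/51937 = 0.00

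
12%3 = 0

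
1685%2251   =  1685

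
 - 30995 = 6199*(  -  5 ) 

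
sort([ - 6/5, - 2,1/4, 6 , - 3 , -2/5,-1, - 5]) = [ - 5, - 3, - 2 , - 6/5,-1, - 2/5, 1/4, 6]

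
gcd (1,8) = 1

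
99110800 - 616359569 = -517248769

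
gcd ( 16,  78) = 2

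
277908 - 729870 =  - 451962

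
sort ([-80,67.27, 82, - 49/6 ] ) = [ - 80, - 49/6, 67.27, 82]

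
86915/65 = 17383/13 =1337.15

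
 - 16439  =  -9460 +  - 6979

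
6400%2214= 1972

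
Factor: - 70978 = - 2^1*23^1*1543^1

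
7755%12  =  3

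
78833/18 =4379+ 11/18 = 4379.61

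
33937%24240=9697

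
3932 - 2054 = 1878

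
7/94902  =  7/94902 = 0.00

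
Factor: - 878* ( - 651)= 571578  =  2^1*3^1*7^1*31^1*439^1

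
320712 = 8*40089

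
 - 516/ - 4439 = 516/4439=0.12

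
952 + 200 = 1152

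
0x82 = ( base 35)3P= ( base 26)50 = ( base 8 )202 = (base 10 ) 130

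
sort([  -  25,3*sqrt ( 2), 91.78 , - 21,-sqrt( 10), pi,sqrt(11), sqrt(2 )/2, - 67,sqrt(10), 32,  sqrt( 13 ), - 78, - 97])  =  [ - 97, - 78,  -  67, - 25 , - 21, - sqrt(10), sqrt(2 )/2,  pi,  sqrt(10 ),sqrt( 11), sqrt( 13),3*sqrt( 2 ),  32, 91.78 ] 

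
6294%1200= 294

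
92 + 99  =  191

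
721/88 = 8 + 17/88 = 8.19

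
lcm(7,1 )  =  7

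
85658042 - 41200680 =44457362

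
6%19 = 6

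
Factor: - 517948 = - 2^2 * 31^1*4177^1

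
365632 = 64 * 5713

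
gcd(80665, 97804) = 1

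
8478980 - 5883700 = 2595280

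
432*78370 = 33855840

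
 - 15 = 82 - 97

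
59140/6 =29570/3 = 9856.67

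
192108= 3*64036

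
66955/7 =9565 = 9565.00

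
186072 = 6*31012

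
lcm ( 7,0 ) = 0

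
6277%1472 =389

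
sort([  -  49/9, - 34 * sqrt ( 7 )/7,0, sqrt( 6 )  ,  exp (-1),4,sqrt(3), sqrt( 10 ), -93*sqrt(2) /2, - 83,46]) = [ - 83,- 93*  sqrt(2 )/2 ,-34* sqrt(7 )/7,- 49/9,0, exp(-1),  sqrt (3 ),sqrt(6),  sqrt(10) , 4,46 ] 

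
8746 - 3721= 5025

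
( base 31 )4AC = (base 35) 3E1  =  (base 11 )3148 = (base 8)10106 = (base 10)4166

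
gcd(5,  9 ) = 1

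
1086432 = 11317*96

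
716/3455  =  716/3455 = 0.21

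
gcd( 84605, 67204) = 1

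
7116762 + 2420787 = 9537549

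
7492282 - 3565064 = 3927218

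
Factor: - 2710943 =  - 2710943^1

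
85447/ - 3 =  - 85447/3 = - 28482.33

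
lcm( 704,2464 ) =4928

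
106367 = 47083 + 59284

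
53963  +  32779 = 86742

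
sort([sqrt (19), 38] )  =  [sqrt( 19), 38 ] 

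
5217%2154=909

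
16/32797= 16/32797  =  0.00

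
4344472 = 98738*44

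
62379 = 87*717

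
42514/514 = 82+183/257= 82.71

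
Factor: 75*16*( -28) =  - 2^6*3^1 * 5^2*7^1 = -33600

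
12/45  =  4/15 = 0.27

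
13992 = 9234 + 4758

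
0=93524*0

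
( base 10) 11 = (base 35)b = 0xb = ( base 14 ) B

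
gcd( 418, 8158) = 2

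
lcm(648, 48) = 1296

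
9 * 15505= 139545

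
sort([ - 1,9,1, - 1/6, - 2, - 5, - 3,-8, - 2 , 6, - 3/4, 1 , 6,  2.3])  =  [ - 8, - 5, - 3, - 2, - 2, - 1, - 3/4,-1/6,1,1,2.3,6 , 6, 9]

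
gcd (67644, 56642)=2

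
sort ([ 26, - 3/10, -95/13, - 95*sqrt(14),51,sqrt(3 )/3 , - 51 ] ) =[ - 95*sqrt(14 ), - 51, - 95/13 , - 3/10,sqrt (3 )/3,26 , 51]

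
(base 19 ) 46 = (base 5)312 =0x52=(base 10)82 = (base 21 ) 3j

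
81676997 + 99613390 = 181290387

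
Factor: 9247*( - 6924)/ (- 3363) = 2^2*7^1*19^(-1)*59^( - 1)*577^1*1321^1 = 21342076/1121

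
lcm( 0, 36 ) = 0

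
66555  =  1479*45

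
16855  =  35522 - 18667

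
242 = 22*11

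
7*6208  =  43456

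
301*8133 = 2448033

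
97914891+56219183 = 154134074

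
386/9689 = 386/9689 = 0.04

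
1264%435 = 394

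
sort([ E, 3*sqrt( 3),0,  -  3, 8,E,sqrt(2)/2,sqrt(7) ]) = [ - 3,0,sqrt(2)/2, sqrt(7 ),E,E,3*sqrt(3 ),8 ]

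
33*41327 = 1363791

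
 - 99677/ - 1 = 99677 +0/1 = 99677.00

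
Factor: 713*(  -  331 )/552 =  - 10261/24 = - 2^( - 3 )*3^( - 1 )*31^1*331^1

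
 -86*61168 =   -  5260448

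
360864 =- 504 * ( - 716)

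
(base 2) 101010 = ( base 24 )1I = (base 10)42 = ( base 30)1C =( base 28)1e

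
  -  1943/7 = -278 + 3/7= - 277.57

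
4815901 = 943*5107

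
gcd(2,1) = 1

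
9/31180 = 9/31180 = 0.00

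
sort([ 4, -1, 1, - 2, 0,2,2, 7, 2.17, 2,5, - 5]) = [  -  5, - 2,  -  1, 0, 1, 2, 2, 2,2.17, 4, 5, 7]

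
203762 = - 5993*(-34) 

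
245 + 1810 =2055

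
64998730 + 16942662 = 81941392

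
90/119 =90/119 =0.76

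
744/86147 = 744/86147 = 0.01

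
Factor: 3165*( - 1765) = -3^1*5^2*211^1*353^1 = - 5586225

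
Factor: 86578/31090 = 5^ ( - 1 )  *  73^1*593^1*3109^ (-1) = 43289/15545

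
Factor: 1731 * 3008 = 5206848 = 2^6 * 3^1*47^1*577^1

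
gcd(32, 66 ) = 2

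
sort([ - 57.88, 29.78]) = [-57.88, 29.78 ] 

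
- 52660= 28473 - 81133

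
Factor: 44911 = 97^1 * 463^1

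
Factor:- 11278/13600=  - 5639/6800=- 2^( - 4)*5^ ( - 2)*17^( -1) * 5639^1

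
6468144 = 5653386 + 814758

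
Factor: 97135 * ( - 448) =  - 2^6*5^1*7^1 * 19427^1 = -43516480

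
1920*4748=9116160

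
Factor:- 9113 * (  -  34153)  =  311236289 = 7^2*13^1  *  17^1* 41^1*701^1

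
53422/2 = 26711 = 26711.00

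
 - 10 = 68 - 78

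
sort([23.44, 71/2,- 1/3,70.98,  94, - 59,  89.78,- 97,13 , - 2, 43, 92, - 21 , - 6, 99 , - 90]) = [ - 97,-90, -59, - 21,-6,- 2 , - 1/3,  13,23.44,  71/2, 43,70.98,89.78,  92, 94, 99] 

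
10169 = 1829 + 8340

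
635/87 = 635/87  =  7.30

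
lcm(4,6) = 12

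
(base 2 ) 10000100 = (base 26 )52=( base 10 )132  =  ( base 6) 340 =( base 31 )48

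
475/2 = 475/2 = 237.50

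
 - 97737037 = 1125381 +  - 98862418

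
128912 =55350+73562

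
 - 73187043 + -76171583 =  - 149358626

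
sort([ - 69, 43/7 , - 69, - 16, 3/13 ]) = [  -  69, - 69,-16,3/13,43/7] 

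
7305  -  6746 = 559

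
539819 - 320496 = 219323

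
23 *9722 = 223606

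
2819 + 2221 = 5040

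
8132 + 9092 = 17224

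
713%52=37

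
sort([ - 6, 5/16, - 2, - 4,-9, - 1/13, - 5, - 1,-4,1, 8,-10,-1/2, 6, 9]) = [  -  10,-9, - 6, -5,-4,-4, - 2,-1, -1/2, - 1/13, 5/16, 1,6, 8,9] 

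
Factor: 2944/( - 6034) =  - 1472/3017  =  - 2^6*7^( -1 )*23^1*431^( - 1)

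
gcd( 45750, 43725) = 75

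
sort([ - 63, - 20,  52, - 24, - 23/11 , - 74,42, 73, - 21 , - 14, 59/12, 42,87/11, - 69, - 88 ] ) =[ - 88, - 74, - 69, - 63, - 24, - 21, - 20, - 14,-23/11, 59/12,87/11, 42,42,  52, 73] 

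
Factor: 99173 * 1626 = 161255298 = 2^1*3^1* 271^1*99173^1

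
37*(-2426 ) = -89762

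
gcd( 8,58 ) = 2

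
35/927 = 35/927 = 0.04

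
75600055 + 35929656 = 111529711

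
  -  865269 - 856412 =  - 1721681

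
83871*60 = 5032260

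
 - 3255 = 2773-6028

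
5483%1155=863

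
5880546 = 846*6951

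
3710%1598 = 514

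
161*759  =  122199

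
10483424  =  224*46801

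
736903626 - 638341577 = 98562049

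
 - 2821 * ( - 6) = 16926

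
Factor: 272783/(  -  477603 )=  - 293/513 = -3^( - 3 )*19^(  -  1)*293^1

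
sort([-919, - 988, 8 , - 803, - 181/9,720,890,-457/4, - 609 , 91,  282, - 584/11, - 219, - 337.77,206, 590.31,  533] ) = [ - 988,  -  919, - 803,-609, - 337.77, - 219, - 457/4,- 584/11,- 181/9,8,  91,  206, 282, 533,590.31,  720, 890]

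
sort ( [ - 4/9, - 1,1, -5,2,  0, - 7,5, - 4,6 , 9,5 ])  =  [ -7, - 5, - 4, - 1, - 4/9,0 , 1, 2 , 5,  5,6,9] 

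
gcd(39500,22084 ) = 4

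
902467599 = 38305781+864161818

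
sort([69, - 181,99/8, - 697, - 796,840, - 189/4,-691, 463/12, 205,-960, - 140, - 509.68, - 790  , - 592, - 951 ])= [-960, -951, - 796, - 790, - 697, - 691, - 592,-509.68,  -  181, -140, - 189/4,99/8 , 463/12 , 69,205, 840] 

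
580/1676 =145/419= 0.35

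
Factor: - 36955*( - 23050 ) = 2^1*5^3*19^1*389^1*461^1 = 851812750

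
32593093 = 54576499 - 21983406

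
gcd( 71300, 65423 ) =1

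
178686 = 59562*3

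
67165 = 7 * 9595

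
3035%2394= 641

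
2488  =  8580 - 6092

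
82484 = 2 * 41242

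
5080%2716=2364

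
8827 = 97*91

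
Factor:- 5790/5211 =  - 10/9=- 2^1*3^( - 2 ) * 5^1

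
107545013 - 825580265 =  - 718035252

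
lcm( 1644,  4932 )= 4932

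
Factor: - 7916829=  - 3^1*967^1*2729^1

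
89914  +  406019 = 495933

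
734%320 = 94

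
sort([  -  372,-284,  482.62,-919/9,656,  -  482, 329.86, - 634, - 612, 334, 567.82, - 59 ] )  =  [-634,-612, - 482,-372, - 284,-919/9,-59,329.86, 334,482.62, 567.82,656] 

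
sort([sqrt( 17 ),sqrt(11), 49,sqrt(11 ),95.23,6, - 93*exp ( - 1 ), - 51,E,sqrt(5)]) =[ - 51, - 93*exp(-1 ), sqrt( 5) , E , sqrt(11 ),sqrt(11 ),  sqrt( 17), 6,49,95.23 ]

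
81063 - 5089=75974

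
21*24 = 504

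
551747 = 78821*7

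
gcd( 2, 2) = 2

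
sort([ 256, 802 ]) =[ 256,802]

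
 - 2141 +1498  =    -  643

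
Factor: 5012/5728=7/8=2^(  -  3)*7^1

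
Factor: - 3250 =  - 2^1  *  5^3 * 13^1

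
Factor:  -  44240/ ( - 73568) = 2^( - 1)*5^1*7^1 *11^( - 2)*19^( - 1)*79^1 = 2765/4598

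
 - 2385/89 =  -2385/89 = - 26.80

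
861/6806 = 21/166 =0.13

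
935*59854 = 55963490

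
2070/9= 230 = 230.00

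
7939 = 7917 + 22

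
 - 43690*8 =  - 349520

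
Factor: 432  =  2^4 * 3^3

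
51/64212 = 17/21404 = 0.00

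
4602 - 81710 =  - 77108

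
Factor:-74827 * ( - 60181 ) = 4503163687 = 11^1*5471^1*74827^1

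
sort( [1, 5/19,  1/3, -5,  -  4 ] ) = [-5,-4,5/19,1/3,1] 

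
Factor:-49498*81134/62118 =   -  2007985366/31059 = - 2^1*3^(-2) * 7^ ( - 1 ) * 17^( - 1 )*29^ ( - 1 )*113^1 * 359^1*24749^1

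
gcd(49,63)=7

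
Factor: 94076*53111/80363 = 2^2*29^1*173^1*307^1*811^1*80363^(-1)= 4996470436/80363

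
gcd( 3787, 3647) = 7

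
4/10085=4/10085  =  0.00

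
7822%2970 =1882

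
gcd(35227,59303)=1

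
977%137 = 18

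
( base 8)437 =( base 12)1bb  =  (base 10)287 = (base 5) 2122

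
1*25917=25917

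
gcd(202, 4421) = 1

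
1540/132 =11 + 2/3 = 11.67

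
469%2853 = 469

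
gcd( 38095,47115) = 5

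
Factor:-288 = - 2^5*3^2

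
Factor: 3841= 23^1*167^1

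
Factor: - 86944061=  - 86944061^1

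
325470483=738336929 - 412866446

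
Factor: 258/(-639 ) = - 2^1*3^( - 1)*43^1*71^(- 1 )  =  -  86/213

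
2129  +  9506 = 11635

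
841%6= 1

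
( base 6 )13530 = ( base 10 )2142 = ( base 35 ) 1q7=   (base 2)100001011110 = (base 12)12a6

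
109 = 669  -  560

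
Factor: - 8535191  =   - 7^1* 1219313^1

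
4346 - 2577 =1769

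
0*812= 0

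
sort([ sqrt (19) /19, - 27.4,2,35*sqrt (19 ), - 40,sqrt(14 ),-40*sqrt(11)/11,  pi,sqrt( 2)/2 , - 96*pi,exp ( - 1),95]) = [ - 96*pi,-40 ,-27.4, - 40*sqrt(11)/11, sqrt( 19)/19,exp (-1 ) , sqrt( 2) /2, 2, pi , sqrt(14), 95,  35*sqrt( 19)]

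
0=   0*767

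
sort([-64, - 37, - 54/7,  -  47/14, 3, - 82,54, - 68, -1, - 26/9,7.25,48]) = [ - 82, - 68, - 64, - 37,- 54/7, - 47/14,-26/9, - 1 , 3,7.25,48,54]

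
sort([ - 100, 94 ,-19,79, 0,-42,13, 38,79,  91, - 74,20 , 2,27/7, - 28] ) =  [ - 100, - 74, - 42 , - 28,-19,0, 2 , 27/7, 13,  20,38,79, 79,91 , 94]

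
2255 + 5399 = 7654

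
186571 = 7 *26653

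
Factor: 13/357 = 3^( - 1)*7^( - 1 )*13^1*17^( - 1 )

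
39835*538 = 21431230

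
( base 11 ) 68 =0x4a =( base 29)2g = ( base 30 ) 2e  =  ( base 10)74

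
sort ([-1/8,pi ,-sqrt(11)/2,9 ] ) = [ - sqrt( 11) /2, - 1/8, pi,  9 ]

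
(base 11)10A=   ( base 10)131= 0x83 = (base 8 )203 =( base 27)4N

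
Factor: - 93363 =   -  3^1*31121^1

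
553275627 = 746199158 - 192923531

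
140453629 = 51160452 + 89293177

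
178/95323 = 178/95323 = 0.00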